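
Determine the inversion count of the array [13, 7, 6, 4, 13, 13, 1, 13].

Finding inversions in [13, 7, 6, 4, 13, 13, 1, 13]:

(0, 1): arr[0]=13 > arr[1]=7
(0, 2): arr[0]=13 > arr[2]=6
(0, 3): arr[0]=13 > arr[3]=4
(0, 6): arr[0]=13 > arr[6]=1
(1, 2): arr[1]=7 > arr[2]=6
(1, 3): arr[1]=7 > arr[3]=4
(1, 6): arr[1]=7 > arr[6]=1
(2, 3): arr[2]=6 > arr[3]=4
(2, 6): arr[2]=6 > arr[6]=1
(3, 6): arr[3]=4 > arr[6]=1
(4, 6): arr[4]=13 > arr[6]=1
(5, 6): arr[5]=13 > arr[6]=1

Total inversions: 12

The array has 12 inversion(s): (0,1), (0,2), (0,3), (0,6), (1,2), (1,3), (1,6), (2,3), (2,6), (3,6), (4,6), (5,6). Each pair (i,j) satisfies i < j and arr[i] > arr[j].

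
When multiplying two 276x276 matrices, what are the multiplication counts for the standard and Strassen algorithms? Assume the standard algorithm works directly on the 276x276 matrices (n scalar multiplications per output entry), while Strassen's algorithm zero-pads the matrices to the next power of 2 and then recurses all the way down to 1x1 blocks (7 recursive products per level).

Matrix multiplication for 276x276 matrices:

Strassen's algorithm requires power-of-2 dimensions. Pad 276x276 to 512x512 (next power of 2).

Standard algorithm: 276^3 = 21024576 multiplications
Strassen's algorithm: 7^(log2(512)) = 7^9 = 40353607 multiplications
Difference: 21024576 - 40353607 = -19329031 (Strassen uses MORE here due to padding overhead — for small or just-over-power-of-2 n, padding can outweigh the per-level savings)

Standard: 21024576 multiplications (276^3). Strassen: 40353607 multiplications (7^9, after padding to 512x512). Strassen reduces 8 recursive multiplications to 7 at each level.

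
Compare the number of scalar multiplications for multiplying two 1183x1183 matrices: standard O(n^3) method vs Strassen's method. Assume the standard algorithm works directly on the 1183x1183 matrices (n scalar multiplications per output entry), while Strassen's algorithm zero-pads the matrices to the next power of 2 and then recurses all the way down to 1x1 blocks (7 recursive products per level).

Matrix multiplication for 1183x1183 matrices:

Strassen's algorithm requires power-of-2 dimensions. Pad 1183x1183 to 2048x2048 (next power of 2).

Standard algorithm: 1183^3 = 1655595487 multiplications
Strassen's algorithm: 7^(log2(2048)) = 7^11 = 1977326743 multiplications
Difference: 1655595487 - 1977326743 = -321731256 (Strassen uses MORE here due to padding overhead — for small or just-over-power-of-2 n, padding can outweigh the per-level savings)

Standard: 1655595487 multiplications (1183^3). Strassen: 1977326743 multiplications (7^11, after padding to 2048x2048). Strassen reduces 8 recursive multiplications to 7 at each level.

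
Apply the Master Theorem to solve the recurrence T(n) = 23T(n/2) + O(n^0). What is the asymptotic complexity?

Master Theorem for T(n) = 23T(n/2) + O(n^0):

a = 23, b = 2, c = 0
log_b(a) = log_2(23) = 4.5236

Case 1: c = 0 < log_2(23) = 4.5236
T(n) = O(n^(log_2 23))

For T(n) = 23T(n/2) + O(n^0): log_2(23) = 4.5236. This is Case 1 of the Master Theorem (c < log_b(a), work dominated by leaves), giving O(n^(log_2 23)).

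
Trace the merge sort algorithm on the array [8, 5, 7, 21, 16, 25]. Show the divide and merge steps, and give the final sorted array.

Merge sort trace:

Split: [8, 5, 7, 21, 16, 25] -> [8, 5, 7] and [21, 16, 25]
  Split: [8, 5, 7] -> [8] and [5, 7]
    Split: [5, 7] -> [5] and [7]
    Merge: [5] + [7] -> [5, 7]
  Merge: [8] + [5, 7] -> [5, 7, 8]
  Split: [21, 16, 25] -> [21] and [16, 25]
    Split: [16, 25] -> [16] and [25]
    Merge: [16] + [25] -> [16, 25]
  Merge: [21] + [16, 25] -> [16, 21, 25]
Merge: [5, 7, 8] + [16, 21, 25] -> [5, 7, 8, 16, 21, 25]

Final sorted array: [5, 7, 8, 16, 21, 25]

The merge sort proceeds by recursively splitting the array and merging sorted halves.
After all merges, the sorted array is [5, 7, 8, 16, 21, 25].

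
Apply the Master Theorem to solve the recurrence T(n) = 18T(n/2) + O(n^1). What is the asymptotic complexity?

Master Theorem for T(n) = 18T(n/2) + O(n^1):

a = 18, b = 2, c = 1
log_b(a) = log_2(18) = 4.1699

Case 1: c = 1 < log_2(18) = 4.1699
T(n) = O(n^(log_2 18))

For T(n) = 18T(n/2) + O(n^1): log_2(18) = 4.1699. This is Case 1 of the Master Theorem (c < log_b(a), work dominated by leaves), giving O(n^(log_2 18)).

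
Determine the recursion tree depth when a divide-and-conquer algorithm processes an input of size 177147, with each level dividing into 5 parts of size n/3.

For divide and conquer with division factor 3:

Problem sizes at each level:
Level 0: 177147
Level 1: 59049
Level 2: 19683
Level 3: 6561
Level 4: 2187
Level 5: 729
Level 6: 243
Level 7: 81
Level 8: 27
Level 9: 9
Level 10: 3
Level 11: 1

The root is level 0 and the size-1 base case is level 11 (the tree spans levels 0 through 11, i.e. 12 levels counting the root), so the depth is the number of divisions: log_3(177147) = 11

The recursion tree depth is log_3(177147) = 11. At each level, the problem size is divided by 3, so it takes 11 divisions to reduce to a base case of size 1. The algorithm makes 5 recursive calls at each level.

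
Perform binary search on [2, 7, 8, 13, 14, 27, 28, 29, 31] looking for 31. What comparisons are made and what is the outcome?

Binary search for 31 in [2, 7, 8, 13, 14, 27, 28, 29, 31]:

lo=0, hi=8, mid=4, arr[mid]=14 -> 14 < 31, search right half
lo=5, hi=8, mid=6, arr[mid]=28 -> 28 < 31, search right half
lo=7, hi=8, mid=7, arr[mid]=29 -> 29 < 31, search right half
lo=8, hi=8, mid=8, arr[mid]=31 -> Found target at index 8!

Binary search finds 31 at index 8 after 4 comparisons. The search repeatedly halves the search space by comparing with the middle element.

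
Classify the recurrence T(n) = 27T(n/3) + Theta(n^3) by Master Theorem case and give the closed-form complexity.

Master Theorem for T(n) = 27T(n/3) + O(n^3):

a = 27, b = 3, c = 3
log_b(a) = log_3(27) = 3.0000

Case 2: c = 3 = log_3(27) = 3.0000
T(n) = O(n^3 log n) = O(n^3 log n)

For T(n) = 27T(n/3) + O(n^3): log_3(27) = 3.0000. This is Case 2 of the Master Theorem (c = log_b(a), equal work at all levels), giving O(n^3 log n).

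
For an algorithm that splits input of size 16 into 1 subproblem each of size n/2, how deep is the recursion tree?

For divide and conquer with division factor 2:

Problem sizes at each level:
Level 0: 16
Level 1: 8
Level 2: 4
Level 3: 2
Level 4: 1

The root is level 0 and the size-1 base case is level 4 (the tree spans levels 0 through 4, i.e. 5 levels counting the root), so the depth is the number of divisions: log_2(16) = 4

The recursion tree depth is log_2(16) = 4. At each level, the problem size is divided by 2, so it takes 4 divisions to reduce to a base case of size 1. The algorithm makes 1 recursive call at each level.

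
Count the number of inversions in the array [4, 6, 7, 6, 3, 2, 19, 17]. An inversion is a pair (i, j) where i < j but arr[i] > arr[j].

Finding inversions in [4, 6, 7, 6, 3, 2, 19, 17]:

(0, 4): arr[0]=4 > arr[4]=3
(0, 5): arr[0]=4 > arr[5]=2
(1, 4): arr[1]=6 > arr[4]=3
(1, 5): arr[1]=6 > arr[5]=2
(2, 3): arr[2]=7 > arr[3]=6
(2, 4): arr[2]=7 > arr[4]=3
(2, 5): arr[2]=7 > arr[5]=2
(3, 4): arr[3]=6 > arr[4]=3
(3, 5): arr[3]=6 > arr[5]=2
(4, 5): arr[4]=3 > arr[5]=2
(6, 7): arr[6]=19 > arr[7]=17

Total inversions: 11

The array has 11 inversion(s): (0,4), (0,5), (1,4), (1,5), (2,3), (2,4), (2,5), (3,4), (3,5), (4,5), (6,7). Each pair (i,j) satisfies i < j and arr[i] > arr[j].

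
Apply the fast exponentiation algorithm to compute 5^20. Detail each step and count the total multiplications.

Computing 5^20 by squaring (build up from 5^1; each line after the first costs one multiplication):

5^1 = 5
5^2 = (5^1)^2 = 5^2 = 25
5^4 = (5^2)^2 = 25^2 = 625
5^5 = 5 * 5^4 = 5 * 625 = 3125
5^10 = (5^5)^2 = 3125^2 = 9765625
5^20 = (5^10)^2 = 9765625^2 = 95367431640625

Result: 95367431640625
Multiplications needed: 5 (5 lines after 5^1)

5^20 = 95367431640625. Using exponentiation by squaring, this requires 5 multiplications. The key idea: if the exponent is even, square the half-power; if odd, multiply by the base once.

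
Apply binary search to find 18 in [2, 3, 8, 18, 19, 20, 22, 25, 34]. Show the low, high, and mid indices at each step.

Binary search for 18 in [2, 3, 8, 18, 19, 20, 22, 25, 34]:

lo=0, hi=8, mid=4, arr[mid]=19 -> 19 > 18, search left half
lo=0, hi=3, mid=1, arr[mid]=3 -> 3 < 18, search right half
lo=2, hi=3, mid=2, arr[mid]=8 -> 8 < 18, search right half
lo=3, hi=3, mid=3, arr[mid]=18 -> Found target at index 3!

Binary search finds 18 at index 3 after 4 comparisons. The search repeatedly halves the search space by comparing with the middle element.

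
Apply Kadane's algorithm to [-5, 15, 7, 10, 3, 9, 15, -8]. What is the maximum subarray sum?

Using Kadane's algorithm on [-5, 15, 7, 10, 3, 9, 15, -8]:

Scanning through the array:
Position 1 (value 15): max_ending_here = 15, max_so_far = 15
Position 2 (value 7): max_ending_here = 22, max_so_far = 22
Position 3 (value 10): max_ending_here = 32, max_so_far = 32
Position 4 (value 3): max_ending_here = 35, max_so_far = 35
Position 5 (value 9): max_ending_here = 44, max_so_far = 44
Position 6 (value 15): max_ending_here = 59, max_so_far = 59
Position 7 (value -8): max_ending_here = 51, max_so_far = 59

Maximum subarray: [15, 7, 10, 3, 9, 15]
Maximum sum: 59

The maximum subarray is [15, 7, 10, 3, 9, 15] with sum 59. This subarray runs from index 1 to index 6.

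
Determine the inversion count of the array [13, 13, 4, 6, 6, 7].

Finding inversions in [13, 13, 4, 6, 6, 7]:

(0, 2): arr[0]=13 > arr[2]=4
(0, 3): arr[0]=13 > arr[3]=6
(0, 4): arr[0]=13 > arr[4]=6
(0, 5): arr[0]=13 > arr[5]=7
(1, 2): arr[1]=13 > arr[2]=4
(1, 3): arr[1]=13 > arr[3]=6
(1, 4): arr[1]=13 > arr[4]=6
(1, 5): arr[1]=13 > arr[5]=7

Total inversions: 8

The array has 8 inversion(s): (0,2), (0,3), (0,4), (0,5), (1,2), (1,3), (1,4), (1,5). Each pair (i,j) satisfies i < j and arr[i] > arr[j].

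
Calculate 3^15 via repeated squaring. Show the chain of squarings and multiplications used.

Computing 3^15 by squaring (build up from 3^1; each line after the first costs one multiplication):

3^1 = 3
3^2 = (3^1)^2 = 3^2 = 9
3^3 = 3 * 3^2 = 3 * 9 = 27
3^6 = (3^3)^2 = 27^2 = 729
3^7 = 3 * 3^6 = 3 * 729 = 2187
3^14 = (3^7)^2 = 2187^2 = 4782969
3^15 = 3 * 3^14 = 3 * 4782969 = 14348907

Result: 14348907
Multiplications needed: 6 (6 lines after 3^1)

3^15 = 14348907. Using exponentiation by squaring, this requires 6 multiplications. The key idea: if the exponent is even, square the half-power; if odd, multiply by the base once.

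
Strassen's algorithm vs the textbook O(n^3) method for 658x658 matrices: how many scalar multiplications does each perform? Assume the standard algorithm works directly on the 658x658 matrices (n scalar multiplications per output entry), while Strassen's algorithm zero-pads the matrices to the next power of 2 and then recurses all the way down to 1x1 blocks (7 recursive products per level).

Matrix multiplication for 658x658 matrices:

Strassen's algorithm requires power-of-2 dimensions. Pad 658x658 to 1024x1024 (next power of 2).

Standard algorithm: 658^3 = 284890312 multiplications
Strassen's algorithm: 7^(log2(1024)) = 7^10 = 282475249 multiplications
Savings: 284890312 - 282475249 = 2415063 multiplications

Standard: 284890312 multiplications (658^3). Strassen: 282475249 multiplications (7^10, after padding to 1024x1024). Strassen reduces 8 recursive multiplications to 7 at each level.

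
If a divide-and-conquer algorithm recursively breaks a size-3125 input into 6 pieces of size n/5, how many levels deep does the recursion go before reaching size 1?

For divide and conquer with division factor 5:

Problem sizes at each level:
Level 0: 3125
Level 1: 625
Level 2: 125
Level 3: 25
Level 4: 5
Level 5: 1

The root is level 0 and the size-1 base case is level 5 (the tree spans levels 0 through 5, i.e. 6 levels counting the root), so the depth is the number of divisions: log_5(3125) = 5

The recursion tree depth is log_5(3125) = 5. At each level, the problem size is divided by 5, so it takes 5 divisions to reduce to a base case of size 1. The algorithm makes 6 recursive calls at each level.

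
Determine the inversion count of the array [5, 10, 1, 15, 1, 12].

Finding inversions in [5, 10, 1, 15, 1, 12]:

(0, 2): arr[0]=5 > arr[2]=1
(0, 4): arr[0]=5 > arr[4]=1
(1, 2): arr[1]=10 > arr[2]=1
(1, 4): arr[1]=10 > arr[4]=1
(3, 4): arr[3]=15 > arr[4]=1
(3, 5): arr[3]=15 > arr[5]=12

Total inversions: 6

The array has 6 inversion(s): (0,2), (0,4), (1,2), (1,4), (3,4), (3,5). Each pair (i,j) satisfies i < j and arr[i] > arr[j].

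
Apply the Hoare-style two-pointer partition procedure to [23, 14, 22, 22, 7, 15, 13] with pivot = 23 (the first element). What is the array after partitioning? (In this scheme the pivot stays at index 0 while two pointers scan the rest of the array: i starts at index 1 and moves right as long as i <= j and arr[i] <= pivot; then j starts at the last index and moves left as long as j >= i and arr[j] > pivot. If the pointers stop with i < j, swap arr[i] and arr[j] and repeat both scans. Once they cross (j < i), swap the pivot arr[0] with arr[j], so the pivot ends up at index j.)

Hoare-style two-pointer partition with pivot = 23:

Initial array: [23, 14, 22, 22, 7, 15, 13]

Pointers start at i = 1, j = 6.
i ends at 7, j ends at 6: the pointers have crossed (j < i), so scanning stops.

Swap pivot arr[0] with arr[6] to place pivot at position 6: [13, 14, 22, 22, 7, 15, 23]
Pivot position: 6

After partitioning with pivot 23, the array becomes [13, 14, 22, 22, 7, 15, 23]. The pivot is placed at index 6. All elements to the left of the pivot are <= 23, and all elements to the right are > 23.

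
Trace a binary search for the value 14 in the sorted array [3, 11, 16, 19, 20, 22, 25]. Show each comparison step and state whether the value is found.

Binary search for 14 in [3, 11, 16, 19, 20, 22, 25]:

lo=0, hi=6, mid=3, arr[mid]=19 -> 19 > 14, search left half
lo=0, hi=2, mid=1, arr[mid]=11 -> 11 < 14, search right half
lo=2, hi=2, mid=2, arr[mid]=16 -> 16 > 14, search left half
lo=2 > hi=1, target 14 not found

Binary search determines that 14 is not in the array after 3 comparisons. The search space was exhausted without finding the target.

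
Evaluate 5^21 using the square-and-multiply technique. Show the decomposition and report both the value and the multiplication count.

Computing 5^21 by squaring (build up from 5^1; each line after the first costs one multiplication):

5^1 = 5
5^2 = (5^1)^2 = 5^2 = 25
5^4 = (5^2)^2 = 25^2 = 625
5^5 = 5 * 5^4 = 5 * 625 = 3125
5^10 = (5^5)^2 = 3125^2 = 9765625
5^20 = (5^10)^2 = 9765625^2 = 95367431640625
5^21 = 5 * 5^20 = 5 * 95367431640625 = 476837158203125

Result: 476837158203125
Multiplications needed: 6 (6 lines after 5^1)

5^21 = 476837158203125. Using exponentiation by squaring, this requires 6 multiplications. The key idea: if the exponent is even, square the half-power; if odd, multiply by the base once.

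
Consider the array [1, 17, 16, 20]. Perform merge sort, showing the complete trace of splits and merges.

Merge sort trace:

Split: [1, 17, 16, 20] -> [1, 17] and [16, 20]
  Split: [1, 17] -> [1] and [17]
  Merge: [1] + [17] -> [1, 17]
  Split: [16, 20] -> [16] and [20]
  Merge: [16] + [20] -> [16, 20]
Merge: [1, 17] + [16, 20] -> [1, 16, 17, 20]

Final sorted array: [1, 16, 17, 20]

The merge sort proceeds by recursively splitting the array and merging sorted halves.
After all merges, the sorted array is [1, 16, 17, 20].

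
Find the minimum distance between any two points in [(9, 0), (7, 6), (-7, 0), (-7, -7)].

Computing all pairwise distances among 4 points:

d((9, 0), (7, 6)) = 6.3246 <-- minimum
d((9, 0), (-7, 0)) = 16.0
d((9, 0), (-7, -7)) = 17.4642
d((7, 6), (-7, 0)) = 15.2315
d((7, 6), (-7, -7)) = 19.105
d((-7, 0), (-7, -7)) = 7.0

Closest pair: (9, 0) and (7, 6) with distance 6.3246

The closest pair is (9, 0) and (7, 6) with Euclidean distance 6.3246. For 4 points, brute-force pairwise comparison is shown above. For large n, the divide-and-conquer algorithm (sort by x, recurse on halves, check the dividing strip) achieves O(n log n).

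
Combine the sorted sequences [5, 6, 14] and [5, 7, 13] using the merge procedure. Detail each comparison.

Merging process:

Compare 5 vs 5: take 5 from left. Merged: [5]
Compare 6 vs 5: take 5 from right. Merged: [5, 5]
Compare 6 vs 7: take 6 from left. Merged: [5, 5, 6]
Compare 14 vs 7: take 7 from right. Merged: [5, 5, 6, 7]
Compare 14 vs 13: take 13 from right. Merged: [5, 5, 6, 7, 13]
Append remaining from left: [14]. Merged: [5, 5, 6, 7, 13, 14]

Final merged array: [5, 5, 6, 7, 13, 14]
Total comparisons: 5

The merged array is [5, 5, 6, 7, 13, 14], requiring 5 comparisons. The merge step runs in O(n) time where n is the total number of elements.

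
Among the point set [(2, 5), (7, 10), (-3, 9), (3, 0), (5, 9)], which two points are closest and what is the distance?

Computing all pairwise distances among 5 points:

d((2, 5), (7, 10)) = 7.0711
d((2, 5), (-3, 9)) = 6.4031
d((2, 5), (3, 0)) = 5.099
d((2, 5), (5, 9)) = 5.0
d((7, 10), (-3, 9)) = 10.0499
d((7, 10), (3, 0)) = 10.7703
d((7, 10), (5, 9)) = 2.2361 <-- minimum
d((-3, 9), (3, 0)) = 10.8167
d((-3, 9), (5, 9)) = 8.0
d((3, 0), (5, 9)) = 9.2195

Closest pair: (7, 10) and (5, 9) with distance 2.2361

The closest pair is (7, 10) and (5, 9) with Euclidean distance 2.2361. For 5 points, brute-force pairwise comparison is shown above. For large n, the divide-and-conquer algorithm (sort by x, recurse on halves, check the dividing strip) achieves O(n log n).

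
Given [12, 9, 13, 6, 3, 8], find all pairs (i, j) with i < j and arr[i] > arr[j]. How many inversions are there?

Finding inversions in [12, 9, 13, 6, 3, 8]:

(0, 1): arr[0]=12 > arr[1]=9
(0, 3): arr[0]=12 > arr[3]=6
(0, 4): arr[0]=12 > arr[4]=3
(0, 5): arr[0]=12 > arr[5]=8
(1, 3): arr[1]=9 > arr[3]=6
(1, 4): arr[1]=9 > arr[4]=3
(1, 5): arr[1]=9 > arr[5]=8
(2, 3): arr[2]=13 > arr[3]=6
(2, 4): arr[2]=13 > arr[4]=3
(2, 5): arr[2]=13 > arr[5]=8
(3, 4): arr[3]=6 > arr[4]=3

Total inversions: 11

The array has 11 inversion(s): (0,1), (0,3), (0,4), (0,5), (1,3), (1,4), (1,5), (2,3), (2,4), (2,5), (3,4). Each pair (i,j) satisfies i < j and arr[i] > arr[j].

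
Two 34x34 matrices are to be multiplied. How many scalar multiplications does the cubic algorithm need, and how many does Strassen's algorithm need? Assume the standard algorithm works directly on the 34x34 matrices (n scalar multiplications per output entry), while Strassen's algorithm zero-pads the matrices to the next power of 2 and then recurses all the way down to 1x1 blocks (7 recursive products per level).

Matrix multiplication for 34x34 matrices:

Strassen's algorithm requires power-of-2 dimensions. Pad 34x34 to 64x64 (next power of 2).

Standard algorithm: 34^3 = 39304 multiplications
Strassen's algorithm: 7^(log2(64)) = 7^6 = 117649 multiplications
Difference: 39304 - 117649 = -78345 (Strassen uses MORE here due to padding overhead — for small or just-over-power-of-2 n, padding can outweigh the per-level savings)

Standard: 39304 multiplications (34^3). Strassen: 117649 multiplications (7^6, after padding to 64x64). Strassen reduces 8 recursive multiplications to 7 at each level.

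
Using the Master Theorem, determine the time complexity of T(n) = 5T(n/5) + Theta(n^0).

Master Theorem for T(n) = 5T(n/5) + O(n^0):

a = 5, b = 5, c = 0
log_b(a) = log_5(5) = 1.0000

Case 1: c = 0 < log_5(5) = 1.0000
T(n) = O(n^(log_5 5)) = O(n)

For T(n) = 5T(n/5) + O(n^0): log_5(5) = 1.0000. This is Case 1 of the Master Theorem (c < log_b(a), work dominated by leaves), giving O(n).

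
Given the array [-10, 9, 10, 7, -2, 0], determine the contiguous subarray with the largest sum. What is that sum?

Using Kadane's algorithm on [-10, 9, 10, 7, -2, 0]:

Scanning through the array:
Position 1 (value 9): max_ending_here = 9, max_so_far = 9
Position 2 (value 10): max_ending_here = 19, max_so_far = 19
Position 3 (value 7): max_ending_here = 26, max_so_far = 26
Position 4 (value -2): max_ending_here = 24, max_so_far = 26
Position 5 (value 0): max_ending_here = 24, max_so_far = 26

Maximum subarray: [9, 10, 7]
Maximum sum: 26

The maximum subarray is [9, 10, 7] with sum 26. This subarray runs from index 1 to index 3.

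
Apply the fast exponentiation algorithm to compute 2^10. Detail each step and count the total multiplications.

Computing 2^10 by squaring (build up from 2^1; each line after the first costs one multiplication):

2^1 = 2
2^2 = (2^1)^2 = 2^2 = 4
2^4 = (2^2)^2 = 4^2 = 16
2^5 = 2 * 2^4 = 2 * 16 = 32
2^10 = (2^5)^2 = 32^2 = 1024

Result: 1024
Multiplications needed: 4 (4 lines after 2^1)

2^10 = 1024. Using exponentiation by squaring, this requires 4 multiplications. The key idea: if the exponent is even, square the half-power; if odd, multiply by the base once.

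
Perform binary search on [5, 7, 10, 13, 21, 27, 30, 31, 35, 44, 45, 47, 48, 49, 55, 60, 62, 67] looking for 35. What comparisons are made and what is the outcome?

Binary search for 35 in [5, 7, 10, 13, 21, 27, 30, 31, 35, 44, 45, 47, 48, 49, 55, 60, 62, 67]:

lo=0, hi=17, mid=8, arr[mid]=35 -> Found target at index 8!

Binary search finds 35 at index 8 after 1 comparisons. The search repeatedly halves the search space by comparing with the middle element.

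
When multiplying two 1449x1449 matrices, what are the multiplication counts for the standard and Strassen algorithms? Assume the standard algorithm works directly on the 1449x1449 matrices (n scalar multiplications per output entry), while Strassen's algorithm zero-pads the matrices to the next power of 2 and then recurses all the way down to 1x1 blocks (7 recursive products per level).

Matrix multiplication for 1449x1449 matrices:

Strassen's algorithm requires power-of-2 dimensions. Pad 1449x1449 to 2048x2048 (next power of 2).

Standard algorithm: 1449^3 = 3042321849 multiplications
Strassen's algorithm: 7^(log2(2048)) = 7^11 = 1977326743 multiplications
Savings: 3042321849 - 1977326743 = 1064995106 multiplications

Standard: 3042321849 multiplications (1449^3). Strassen: 1977326743 multiplications (7^11, after padding to 2048x2048). Strassen reduces 8 recursive multiplications to 7 at each level.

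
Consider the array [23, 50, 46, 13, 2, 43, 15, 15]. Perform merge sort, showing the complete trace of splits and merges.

Merge sort trace:

Split: [23, 50, 46, 13, 2, 43, 15, 15] -> [23, 50, 46, 13] and [2, 43, 15, 15]
  Split: [23, 50, 46, 13] -> [23, 50] and [46, 13]
    Split: [23, 50] -> [23] and [50]
    Merge: [23] + [50] -> [23, 50]
    Split: [46, 13] -> [46] and [13]
    Merge: [46] + [13] -> [13, 46]
  Merge: [23, 50] + [13, 46] -> [13, 23, 46, 50]
  Split: [2, 43, 15, 15] -> [2, 43] and [15, 15]
    Split: [2, 43] -> [2] and [43]
    Merge: [2] + [43] -> [2, 43]
    Split: [15, 15] -> [15] and [15]
    Merge: [15] + [15] -> [15, 15]
  Merge: [2, 43] + [15, 15] -> [2, 15, 15, 43]
Merge: [13, 23, 46, 50] + [2, 15, 15, 43] -> [2, 13, 15, 15, 23, 43, 46, 50]

Final sorted array: [2, 13, 15, 15, 23, 43, 46, 50]

The merge sort proceeds by recursively splitting the array and merging sorted halves.
After all merges, the sorted array is [2, 13, 15, 15, 23, 43, 46, 50].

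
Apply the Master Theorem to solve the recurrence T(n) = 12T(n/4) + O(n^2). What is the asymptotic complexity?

Master Theorem for T(n) = 12T(n/4) + O(n^2):

a = 12, b = 4, c = 2
log_b(a) = log_4(12) = 1.7925

Case 3: c = 2 > log_4(12) = 1.7925
T(n) = O(n^2) = O(n^2)

For T(n) = 12T(n/4) + O(n^2): log_4(12) = 1.7925. This is Case 3 of the Master Theorem (c > log_b(a), work dominated by root), giving O(n^2).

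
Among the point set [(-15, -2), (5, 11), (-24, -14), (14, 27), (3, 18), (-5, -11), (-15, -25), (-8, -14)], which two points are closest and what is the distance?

Computing all pairwise distances among 8 points:

d((-15, -2), (5, 11)) = 23.8537
d((-15, -2), (-24, -14)) = 15.0
d((-15, -2), (14, 27)) = 41.0122
d((-15, -2), (3, 18)) = 26.9072
d((-15, -2), (-5, -11)) = 13.4536
d((-15, -2), (-15, -25)) = 23.0
d((-15, -2), (-8, -14)) = 13.8924
d((5, 11), (-24, -14)) = 38.2884
d((5, 11), (14, 27)) = 18.3576
d((5, 11), (3, 18)) = 7.2801
d((5, 11), (-5, -11)) = 24.1661
d((5, 11), (-15, -25)) = 41.1825
d((5, 11), (-8, -14)) = 28.178
d((-24, -14), (14, 27)) = 55.9017
d((-24, -14), (3, 18)) = 41.8688
d((-24, -14), (-5, -11)) = 19.2354
d((-24, -14), (-15, -25)) = 14.2127
d((-24, -14), (-8, -14)) = 16.0
d((14, 27), (3, 18)) = 14.2127
d((14, 27), (-5, -11)) = 42.4853
d((14, 27), (-15, -25)) = 59.5399
d((14, 27), (-8, -14)) = 46.5296
d((3, 18), (-5, -11)) = 30.0832
d((3, 18), (-15, -25)) = 46.6154
d((3, 18), (-8, -14)) = 33.8378
d((-5, -11), (-15, -25)) = 17.2047
d((-5, -11), (-8, -14)) = 4.2426 <-- minimum
d((-15, -25), (-8, -14)) = 13.0384

Closest pair: (-5, -11) and (-8, -14) with distance 4.2426

The closest pair is (-5, -11) and (-8, -14) with Euclidean distance 4.2426. For 8 points, brute-force pairwise comparison is shown above. For large n, the divide-and-conquer algorithm (sort by x, recurse on halves, check the dividing strip) achieves O(n log n).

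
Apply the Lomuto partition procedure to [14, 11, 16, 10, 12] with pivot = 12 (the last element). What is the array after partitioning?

Lomuto partition with pivot = 12:

Initial array: [14, 11, 16, 10, 12]

arr[0]=14 > 12: no swap
arr[1]=11 <= 12: swap with position 0, array becomes [11, 14, 16, 10, 12]
arr[2]=16 > 12: no swap
arr[3]=10 <= 12: swap with position 1, array becomes [11, 10, 16, 14, 12]

Place pivot at position 2: [11, 10, 12, 14, 16]
Pivot position: 2

After partitioning with pivot 12, the array becomes [11, 10, 12, 14, 16]. The pivot is placed at index 2. All elements to the left of the pivot are <= 12, and all elements to the right are > 12.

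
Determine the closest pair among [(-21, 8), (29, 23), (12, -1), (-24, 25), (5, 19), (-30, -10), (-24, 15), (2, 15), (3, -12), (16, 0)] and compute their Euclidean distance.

Computing all pairwise distances among 10 points:

d((-21, 8), (29, 23)) = 52.2015
d((-21, 8), (12, -1)) = 34.2053
d((-21, 8), (-24, 25)) = 17.2627
d((-21, 8), (5, 19)) = 28.2312
d((-21, 8), (-30, -10)) = 20.1246
d((-21, 8), (-24, 15)) = 7.6158
d((-21, 8), (2, 15)) = 24.0416
d((-21, 8), (3, -12)) = 31.241
d((-21, 8), (16, 0)) = 37.855
d((29, 23), (12, -1)) = 29.4109
d((29, 23), (-24, 25)) = 53.0377
d((29, 23), (5, 19)) = 24.3311
d((29, 23), (-30, -10)) = 67.6018
d((29, 23), (-24, 15)) = 53.6004
d((29, 23), (2, 15)) = 28.1603
d((29, 23), (3, -12)) = 43.6005
d((29, 23), (16, 0)) = 26.4197
d((12, -1), (-24, 25)) = 44.4072
d((12, -1), (5, 19)) = 21.1896
d((12, -1), (-30, -10)) = 42.9535
d((12, -1), (-24, 15)) = 39.3954
d((12, -1), (2, 15)) = 18.868
d((12, -1), (3, -12)) = 14.2127
d((12, -1), (16, 0)) = 4.1231 <-- minimum
d((-24, 25), (5, 19)) = 29.6142
d((-24, 25), (-30, -10)) = 35.5106
d((-24, 25), (-24, 15)) = 10.0
d((-24, 25), (2, 15)) = 27.8568
d((-24, 25), (3, -12)) = 45.8039
d((-24, 25), (16, 0)) = 47.1699
d((5, 19), (-30, -10)) = 45.4533
d((5, 19), (-24, 15)) = 29.2746
d((5, 19), (2, 15)) = 5.0
d((5, 19), (3, -12)) = 31.0644
d((5, 19), (16, 0)) = 21.9545
d((-30, -10), (-24, 15)) = 25.7099
d((-30, -10), (2, 15)) = 40.6079
d((-30, -10), (3, -12)) = 33.0606
d((-30, -10), (16, 0)) = 47.0744
d((-24, 15), (2, 15)) = 26.0
d((-24, 15), (3, -12)) = 38.1838
d((-24, 15), (16, 0)) = 42.72
d((2, 15), (3, -12)) = 27.0185
d((2, 15), (16, 0)) = 20.5183
d((3, -12), (16, 0)) = 17.6918

Closest pair: (12, -1) and (16, 0) with distance 4.1231

The closest pair is (12, -1) and (16, 0) with Euclidean distance 4.1231. For 10 points, brute-force pairwise comparison is shown above. For large n, the divide-and-conquer algorithm (sort by x, recurse on halves, check the dividing strip) achieves O(n log n).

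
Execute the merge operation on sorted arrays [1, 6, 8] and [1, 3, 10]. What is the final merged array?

Merging process:

Compare 1 vs 1: take 1 from left. Merged: [1]
Compare 6 vs 1: take 1 from right. Merged: [1, 1]
Compare 6 vs 3: take 3 from right. Merged: [1, 1, 3]
Compare 6 vs 10: take 6 from left. Merged: [1, 1, 3, 6]
Compare 8 vs 10: take 8 from left. Merged: [1, 1, 3, 6, 8]
Append remaining from right: [10]. Merged: [1, 1, 3, 6, 8, 10]

Final merged array: [1, 1, 3, 6, 8, 10]
Total comparisons: 5

The merged array is [1, 1, 3, 6, 8, 10], requiring 5 comparisons. The merge step runs in O(n) time where n is the total number of elements.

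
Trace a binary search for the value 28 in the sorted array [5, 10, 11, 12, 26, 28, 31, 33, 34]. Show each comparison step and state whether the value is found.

Binary search for 28 in [5, 10, 11, 12, 26, 28, 31, 33, 34]:

lo=0, hi=8, mid=4, arr[mid]=26 -> 26 < 28, search right half
lo=5, hi=8, mid=6, arr[mid]=31 -> 31 > 28, search left half
lo=5, hi=5, mid=5, arr[mid]=28 -> Found target at index 5!

Binary search finds 28 at index 5 after 3 comparisons. The search repeatedly halves the search space by comparing with the middle element.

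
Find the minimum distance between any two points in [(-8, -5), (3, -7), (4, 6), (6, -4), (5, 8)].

Computing all pairwise distances among 5 points:

d((-8, -5), (3, -7)) = 11.1803
d((-8, -5), (4, 6)) = 16.2788
d((-8, -5), (6, -4)) = 14.0357
d((-8, -5), (5, 8)) = 18.3848
d((3, -7), (4, 6)) = 13.0384
d((3, -7), (6, -4)) = 4.2426
d((3, -7), (5, 8)) = 15.1327
d((4, 6), (6, -4)) = 10.198
d((4, 6), (5, 8)) = 2.2361 <-- minimum
d((6, -4), (5, 8)) = 12.0416

Closest pair: (4, 6) and (5, 8) with distance 2.2361

The closest pair is (4, 6) and (5, 8) with Euclidean distance 2.2361. For 5 points, brute-force pairwise comparison is shown above. For large n, the divide-and-conquer algorithm (sort by x, recurse on halves, check the dividing strip) achieves O(n log n).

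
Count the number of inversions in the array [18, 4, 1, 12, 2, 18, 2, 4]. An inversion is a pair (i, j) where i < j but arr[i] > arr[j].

Finding inversions in [18, 4, 1, 12, 2, 18, 2, 4]:

(0, 1): arr[0]=18 > arr[1]=4
(0, 2): arr[0]=18 > arr[2]=1
(0, 3): arr[0]=18 > arr[3]=12
(0, 4): arr[0]=18 > arr[4]=2
(0, 6): arr[0]=18 > arr[6]=2
(0, 7): arr[0]=18 > arr[7]=4
(1, 2): arr[1]=4 > arr[2]=1
(1, 4): arr[1]=4 > arr[4]=2
(1, 6): arr[1]=4 > arr[6]=2
(3, 4): arr[3]=12 > arr[4]=2
(3, 6): arr[3]=12 > arr[6]=2
(3, 7): arr[3]=12 > arr[7]=4
(5, 6): arr[5]=18 > arr[6]=2
(5, 7): arr[5]=18 > arr[7]=4

Total inversions: 14

The array has 14 inversion(s): (0,1), (0,2), (0,3), (0,4), (0,6), (0,7), (1,2), (1,4), (1,6), (3,4), (3,6), (3,7), (5,6), (5,7). Each pair (i,j) satisfies i < j and arr[i] > arr[j].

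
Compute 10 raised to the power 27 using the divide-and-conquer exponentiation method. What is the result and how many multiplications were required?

Computing 10^27 by squaring (build up from 10^1; each line after the first costs one multiplication):

10^1 = 10
10^2 = (10^1)^2 = 10^2 = 100
10^3 = 10 * 10^2 = 10 * 100 = 1000
10^6 = (10^3)^2 = 1000^2 = 1000000
10^12 = (10^6)^2 = 1000000^2 = 1000000000000
10^13 = 10 * 10^12 = 10 * 1000000000000 = 10000000000000
10^26 = (10^13)^2 = 10000000000000^2 = 100000000000000000000000000
10^27 = 10 * 10^26 = 10 * 100000000000000000000000000 = 1000000000000000000000000000

Result: 1000000000000000000000000000
Multiplications needed: 7 (7 lines after 10^1)

10^27 = 1000000000000000000000000000. Using exponentiation by squaring, this requires 7 multiplications. The key idea: if the exponent is even, square the half-power; if odd, multiply by the base once.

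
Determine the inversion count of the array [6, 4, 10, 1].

Finding inversions in [6, 4, 10, 1]:

(0, 1): arr[0]=6 > arr[1]=4
(0, 3): arr[0]=6 > arr[3]=1
(1, 3): arr[1]=4 > arr[3]=1
(2, 3): arr[2]=10 > arr[3]=1

Total inversions: 4

The array has 4 inversion(s): (0,1), (0,3), (1,3), (2,3). Each pair (i,j) satisfies i < j and arr[i] > arr[j].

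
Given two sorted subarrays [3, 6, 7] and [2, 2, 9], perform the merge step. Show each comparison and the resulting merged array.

Merging process:

Compare 3 vs 2: take 2 from right. Merged: [2]
Compare 3 vs 2: take 2 from right. Merged: [2, 2]
Compare 3 vs 9: take 3 from left. Merged: [2, 2, 3]
Compare 6 vs 9: take 6 from left. Merged: [2, 2, 3, 6]
Compare 7 vs 9: take 7 from left. Merged: [2, 2, 3, 6, 7]
Append remaining from right: [9]. Merged: [2, 2, 3, 6, 7, 9]

Final merged array: [2, 2, 3, 6, 7, 9]
Total comparisons: 5

The merged array is [2, 2, 3, 6, 7, 9], requiring 5 comparisons. The merge step runs in O(n) time where n is the total number of elements.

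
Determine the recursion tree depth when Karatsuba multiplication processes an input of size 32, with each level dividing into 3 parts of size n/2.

For divide and conquer with division factor 2:

Problem sizes at each level:
Level 0: 32
Level 1: 16
Level 2: 8
Level 3: 4
Level 4: 2
Level 5: 1

The root is level 0 and the size-1 base case is level 5 (the tree spans levels 0 through 5, i.e. 6 levels counting the root), so the depth is the number of divisions: log_2(32) = 5

The recursion tree depth is log_2(32) = 5. At each level, the problem size is divided by 2, so it takes 5 divisions to reduce to a base case of size 1. The algorithm makes 3 recursive calls at each level.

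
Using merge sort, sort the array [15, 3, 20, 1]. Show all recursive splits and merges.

Merge sort trace:

Split: [15, 3, 20, 1] -> [15, 3] and [20, 1]
  Split: [15, 3] -> [15] and [3]
  Merge: [15] + [3] -> [3, 15]
  Split: [20, 1] -> [20] and [1]
  Merge: [20] + [1] -> [1, 20]
Merge: [3, 15] + [1, 20] -> [1, 3, 15, 20]

Final sorted array: [1, 3, 15, 20]

The merge sort proceeds by recursively splitting the array and merging sorted halves.
After all merges, the sorted array is [1, 3, 15, 20].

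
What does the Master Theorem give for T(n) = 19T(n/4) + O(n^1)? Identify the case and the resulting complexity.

Master Theorem for T(n) = 19T(n/4) + O(n^1):

a = 19, b = 4, c = 1
log_b(a) = log_4(19) = 2.1240

Case 1: c = 1 < log_4(19) = 2.1240
T(n) = O(n^(log_4 19))

For T(n) = 19T(n/4) + O(n^1): log_4(19) = 2.1240. This is Case 1 of the Master Theorem (c < log_b(a), work dominated by leaves), giving O(n^(log_4 19)).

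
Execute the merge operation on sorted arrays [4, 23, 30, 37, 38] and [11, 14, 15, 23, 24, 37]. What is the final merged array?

Merging process:

Compare 4 vs 11: take 4 from left. Merged: [4]
Compare 23 vs 11: take 11 from right. Merged: [4, 11]
Compare 23 vs 14: take 14 from right. Merged: [4, 11, 14]
Compare 23 vs 15: take 15 from right. Merged: [4, 11, 14, 15]
Compare 23 vs 23: take 23 from left. Merged: [4, 11, 14, 15, 23]
Compare 30 vs 23: take 23 from right. Merged: [4, 11, 14, 15, 23, 23]
Compare 30 vs 24: take 24 from right. Merged: [4, 11, 14, 15, 23, 23, 24]
Compare 30 vs 37: take 30 from left. Merged: [4, 11, 14, 15, 23, 23, 24, 30]
Compare 37 vs 37: take 37 from left. Merged: [4, 11, 14, 15, 23, 23, 24, 30, 37]
Compare 38 vs 37: take 37 from right. Merged: [4, 11, 14, 15, 23, 23, 24, 30, 37, 37]
Append remaining from left: [38]. Merged: [4, 11, 14, 15, 23, 23, 24, 30, 37, 37, 38]

Final merged array: [4, 11, 14, 15, 23, 23, 24, 30, 37, 37, 38]
Total comparisons: 10

The merged array is [4, 11, 14, 15, 23, 23, 24, 30, 37, 37, 38], requiring 10 comparisons. The merge step runs in O(n) time where n is the total number of elements.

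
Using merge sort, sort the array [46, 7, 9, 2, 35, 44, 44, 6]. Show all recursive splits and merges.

Merge sort trace:

Split: [46, 7, 9, 2, 35, 44, 44, 6] -> [46, 7, 9, 2] and [35, 44, 44, 6]
  Split: [46, 7, 9, 2] -> [46, 7] and [9, 2]
    Split: [46, 7] -> [46] and [7]
    Merge: [46] + [7] -> [7, 46]
    Split: [9, 2] -> [9] and [2]
    Merge: [9] + [2] -> [2, 9]
  Merge: [7, 46] + [2, 9] -> [2, 7, 9, 46]
  Split: [35, 44, 44, 6] -> [35, 44] and [44, 6]
    Split: [35, 44] -> [35] and [44]
    Merge: [35] + [44] -> [35, 44]
    Split: [44, 6] -> [44] and [6]
    Merge: [44] + [6] -> [6, 44]
  Merge: [35, 44] + [6, 44] -> [6, 35, 44, 44]
Merge: [2, 7, 9, 46] + [6, 35, 44, 44] -> [2, 6, 7, 9, 35, 44, 44, 46]

Final sorted array: [2, 6, 7, 9, 35, 44, 44, 46]

The merge sort proceeds by recursively splitting the array and merging sorted halves.
After all merges, the sorted array is [2, 6, 7, 9, 35, 44, 44, 46].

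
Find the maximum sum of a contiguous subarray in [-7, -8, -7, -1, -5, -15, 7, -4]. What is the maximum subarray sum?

Using Kadane's algorithm on [-7, -8, -7, -1, -5, -15, 7, -4]:

Scanning through the array:
Position 1 (value -8): max_ending_here = -8, max_so_far = -7
Position 2 (value -7): max_ending_here = -7, max_so_far = -7
Position 3 (value -1): max_ending_here = -1, max_so_far = -1
Position 4 (value -5): max_ending_here = -5, max_so_far = -1
Position 5 (value -15): max_ending_here = -15, max_so_far = -1
Position 6 (value 7): max_ending_here = 7, max_so_far = 7
Position 7 (value -4): max_ending_here = 3, max_so_far = 7

Maximum subarray: [7]
Maximum sum: 7

The maximum subarray is [7] with sum 7. This subarray runs from index 6 to index 6.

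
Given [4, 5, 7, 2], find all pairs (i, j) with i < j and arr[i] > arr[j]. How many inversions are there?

Finding inversions in [4, 5, 7, 2]:

(0, 3): arr[0]=4 > arr[3]=2
(1, 3): arr[1]=5 > arr[3]=2
(2, 3): arr[2]=7 > arr[3]=2

Total inversions: 3

The array has 3 inversion(s): (0,3), (1,3), (2,3). Each pair (i,j) satisfies i < j and arr[i] > arr[j].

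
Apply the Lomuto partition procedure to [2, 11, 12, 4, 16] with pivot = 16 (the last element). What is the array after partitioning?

Lomuto partition with pivot = 16:

Initial array: [2, 11, 12, 4, 16]

arr[0]=2 <= 16: swap with position 0, array becomes [2, 11, 12, 4, 16]
arr[1]=11 <= 16: swap with position 1, array becomes [2, 11, 12, 4, 16]
arr[2]=12 <= 16: swap with position 2, array becomes [2, 11, 12, 4, 16]
arr[3]=4 <= 16: swap with position 3, array becomes [2, 11, 12, 4, 16]

Place pivot at position 4: [2, 11, 12, 4, 16]
Pivot position: 4

After partitioning with pivot 16, the array becomes [2, 11, 12, 4, 16]. The pivot is placed at index 4. All elements to the left of the pivot are <= 16, and all elements to the right are > 16.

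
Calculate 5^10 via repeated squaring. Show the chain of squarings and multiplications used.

Computing 5^10 by squaring (build up from 5^1; each line after the first costs one multiplication):

5^1 = 5
5^2 = (5^1)^2 = 5^2 = 25
5^4 = (5^2)^2 = 25^2 = 625
5^5 = 5 * 5^4 = 5 * 625 = 3125
5^10 = (5^5)^2 = 3125^2 = 9765625

Result: 9765625
Multiplications needed: 4 (4 lines after 5^1)

5^10 = 9765625. Using exponentiation by squaring, this requires 4 multiplications. The key idea: if the exponent is even, square the half-power; if odd, multiply by the base once.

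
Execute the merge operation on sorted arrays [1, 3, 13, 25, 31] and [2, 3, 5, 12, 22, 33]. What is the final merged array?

Merging process:

Compare 1 vs 2: take 1 from left. Merged: [1]
Compare 3 vs 2: take 2 from right. Merged: [1, 2]
Compare 3 vs 3: take 3 from left. Merged: [1, 2, 3]
Compare 13 vs 3: take 3 from right. Merged: [1, 2, 3, 3]
Compare 13 vs 5: take 5 from right. Merged: [1, 2, 3, 3, 5]
Compare 13 vs 12: take 12 from right. Merged: [1, 2, 3, 3, 5, 12]
Compare 13 vs 22: take 13 from left. Merged: [1, 2, 3, 3, 5, 12, 13]
Compare 25 vs 22: take 22 from right. Merged: [1, 2, 3, 3, 5, 12, 13, 22]
Compare 25 vs 33: take 25 from left. Merged: [1, 2, 3, 3, 5, 12, 13, 22, 25]
Compare 31 vs 33: take 31 from left. Merged: [1, 2, 3, 3, 5, 12, 13, 22, 25, 31]
Append remaining from right: [33]. Merged: [1, 2, 3, 3, 5, 12, 13, 22, 25, 31, 33]

Final merged array: [1, 2, 3, 3, 5, 12, 13, 22, 25, 31, 33]
Total comparisons: 10

The merged array is [1, 2, 3, 3, 5, 12, 13, 22, 25, 31, 33], requiring 10 comparisons. The merge step runs in O(n) time where n is the total number of elements.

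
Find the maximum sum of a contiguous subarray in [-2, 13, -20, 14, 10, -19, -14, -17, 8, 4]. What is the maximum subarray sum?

Using Kadane's algorithm on [-2, 13, -20, 14, 10, -19, -14, -17, 8, 4]:

Scanning through the array:
Position 1 (value 13): max_ending_here = 13, max_so_far = 13
Position 2 (value -20): max_ending_here = -7, max_so_far = 13
Position 3 (value 14): max_ending_here = 14, max_so_far = 14
Position 4 (value 10): max_ending_here = 24, max_so_far = 24
Position 5 (value -19): max_ending_here = 5, max_so_far = 24
Position 6 (value -14): max_ending_here = -9, max_so_far = 24
Position 7 (value -17): max_ending_here = -17, max_so_far = 24
Position 8 (value 8): max_ending_here = 8, max_so_far = 24
Position 9 (value 4): max_ending_here = 12, max_so_far = 24

Maximum subarray: [14, 10]
Maximum sum: 24

The maximum subarray is [14, 10] with sum 24. This subarray runs from index 3 to index 4.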